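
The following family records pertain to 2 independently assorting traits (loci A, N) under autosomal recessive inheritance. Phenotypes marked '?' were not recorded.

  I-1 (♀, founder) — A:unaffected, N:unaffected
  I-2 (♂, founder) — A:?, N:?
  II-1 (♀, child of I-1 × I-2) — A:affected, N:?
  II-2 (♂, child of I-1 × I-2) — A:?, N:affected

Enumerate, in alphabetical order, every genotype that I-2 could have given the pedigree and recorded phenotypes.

I-2 ∈ {Aa Nn, Aa nn, aa Nn, aa nn}

A/I-1 un ·: Aa
A/I-2 ? ·: Aa|aa
A/II-1 aff I-1×I-2: aa
A/II-2 ? I-1×I-2: AA|Aa|aa
⇒ A over [I-1,I-2,II-1,II-2]: 5 consistent
N/I-1 un ·: Nn
N/I-2 ? ·: Nn|nn
N/II-1 ? I-1×I-2: NN|Nn|nn
N/II-2 aff I-1×I-2: nn
⇒ N over [I-1,I-2,II-1,II-2]: 5 consistent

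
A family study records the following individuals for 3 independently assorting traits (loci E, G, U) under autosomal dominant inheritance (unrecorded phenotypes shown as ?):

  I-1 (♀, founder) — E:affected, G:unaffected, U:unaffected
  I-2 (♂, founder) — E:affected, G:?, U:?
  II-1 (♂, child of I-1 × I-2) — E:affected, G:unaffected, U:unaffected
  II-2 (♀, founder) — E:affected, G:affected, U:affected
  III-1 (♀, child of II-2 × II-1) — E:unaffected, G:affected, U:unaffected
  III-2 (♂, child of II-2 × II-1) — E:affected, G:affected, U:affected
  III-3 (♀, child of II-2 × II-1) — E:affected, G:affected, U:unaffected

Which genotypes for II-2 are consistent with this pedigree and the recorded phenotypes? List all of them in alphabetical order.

II-2 ∈ {Ee GG Uu, Ee Gg Uu}

E/I-1 aff ·: Ee|EE
E/I-2 aff ·: Ee|EE
E/II-1 aff I-1×I-2: Ee
E/II-2 aff ·: Ee
E/III-1 un II-2×II-1: ee
E/III-2 aff II-2×II-1: Ee|EE
E/III-3 aff II-2×II-1: Ee|EE
⇒ E over [I-1,I-2,II-1,II-2,III-1,III-2,III-3]: 12 consistent
G/I-1 un ·: gg
G/I-2 ? ·: gg|Gg
G/II-1 un I-1×I-2: gg
G/II-2 aff ·: Gg|GG
G/III-1 aff II-2×II-1: Gg
G/III-2 aff II-2×II-1: Gg
G/III-3 aff II-2×II-1: Gg
⇒ G over [I-1,I-2,II-1,II-2,III-1,III-2,III-3]: 4 consistent
U/I-1 un ·: uu
U/I-2 ? ·: uu|Uu
U/II-1 un I-1×I-2: uu
U/II-2 aff ·: Uu
U/III-1 un II-2×II-1: uu
U/III-2 aff II-2×II-1: Uu
U/III-3 un II-2×II-1: uu
⇒ U over [I-1,I-2,II-1,II-2,III-1,III-2,III-3]: 2 consistent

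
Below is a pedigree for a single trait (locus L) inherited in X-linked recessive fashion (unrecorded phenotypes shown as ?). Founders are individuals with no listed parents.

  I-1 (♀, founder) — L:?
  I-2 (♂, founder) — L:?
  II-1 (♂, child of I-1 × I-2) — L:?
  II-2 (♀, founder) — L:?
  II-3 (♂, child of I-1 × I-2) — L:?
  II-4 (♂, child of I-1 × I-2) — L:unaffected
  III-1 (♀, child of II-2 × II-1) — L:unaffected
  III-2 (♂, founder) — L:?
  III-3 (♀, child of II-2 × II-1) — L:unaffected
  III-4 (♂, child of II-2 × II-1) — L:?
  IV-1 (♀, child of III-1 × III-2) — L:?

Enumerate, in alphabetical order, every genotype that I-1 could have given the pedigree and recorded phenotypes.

I-1 ∈ {X^LX^L, X^LX^l}

L/I-1 ? ·: X^LX^L|X^LX^l
L/I-2 ? ·: X^LY|X^lY
L/II-1 ? I-1×I-2: X^LY|X^lY
L/II-2 ? ·: X^LX^L|X^LX^l|X^lX^l
L/II-3 ? I-1×I-2: X^LY|X^lY
L/II-4 un I-1×I-2: X^LY
L/III-1 un II-2×II-1: X^LX^L|X^LX^l
L/III-2 ? ·: X^LY|X^lY
L/III-3 un II-2×II-1: X^LX^L|X^LX^l
L/III-4 ? II-2×II-1: X^LY|X^lY
L/IV-1 ? III-1×III-2: X^LX^L|X^LX^l|X^lX^l
⇒ L over [I-1,I-2,II-1,II-2,II-3,II-4,III-1,III-2,III-3,III-4,IV-1]: 228 consistent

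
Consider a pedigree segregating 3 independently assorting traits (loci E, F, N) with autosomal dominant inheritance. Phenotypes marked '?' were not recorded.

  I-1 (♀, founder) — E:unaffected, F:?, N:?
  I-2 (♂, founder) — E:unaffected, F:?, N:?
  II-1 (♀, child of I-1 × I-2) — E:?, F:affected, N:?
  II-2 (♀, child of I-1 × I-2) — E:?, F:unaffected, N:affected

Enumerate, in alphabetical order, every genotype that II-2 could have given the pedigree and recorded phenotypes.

II-2 ∈ {ee ff NN, ee ff Nn}

E/I-1 un ·: ee
E/I-2 un ·: ee
E/II-1 ? I-1×I-2: ee
E/II-2 ? I-1×I-2: ee
⇒ E over [I-1,I-2,II-1,II-2]: 1 consistent
F/I-1 ? ·: ff|Ff
F/I-2 ? ·: ff|Ff
F/II-1 aff I-1×I-2: Ff|FF
F/II-2 un I-1×I-2: ff
⇒ F over [I-1,I-2,II-1,II-2]: 4 consistent
N/I-1 ? ·: nn|Nn|NN
N/I-2 ? ·: nn|Nn|NN
N/II-1 ? I-1×I-2: nn|Nn|NN
N/II-2 aff I-1×I-2: Nn|NN
⇒ N over [I-1,I-2,II-1,II-2]: 21 consistent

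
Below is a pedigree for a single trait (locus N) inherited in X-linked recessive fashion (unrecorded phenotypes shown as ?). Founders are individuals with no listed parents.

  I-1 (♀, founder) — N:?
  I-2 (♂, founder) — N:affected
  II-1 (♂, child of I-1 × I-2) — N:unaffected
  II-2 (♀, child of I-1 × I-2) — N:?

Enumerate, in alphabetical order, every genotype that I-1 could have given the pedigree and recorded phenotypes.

N/I-1 ? ·: X^NX^N|X^NX^n
N/I-2 aff ·: X^nY
N/II-1 un I-1×I-2: X^NY
N/II-2 ? I-1×I-2: X^NX^n|X^nX^n
⇒ N over [I-1,I-2,II-1,II-2]: 3 consistent

I-1 ∈ {X^NX^N, X^NX^n}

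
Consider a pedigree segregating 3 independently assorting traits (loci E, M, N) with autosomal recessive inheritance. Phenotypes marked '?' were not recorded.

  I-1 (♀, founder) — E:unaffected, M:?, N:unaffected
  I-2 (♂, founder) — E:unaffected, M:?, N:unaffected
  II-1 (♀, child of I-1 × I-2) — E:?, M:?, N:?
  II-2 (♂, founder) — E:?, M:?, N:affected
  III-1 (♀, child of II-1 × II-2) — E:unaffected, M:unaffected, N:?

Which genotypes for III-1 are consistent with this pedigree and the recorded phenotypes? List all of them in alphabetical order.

III-1 ∈ {EE MM Nn, EE MM nn, EE Mm Nn, EE Mm nn, Ee MM Nn, Ee MM nn, Ee Mm Nn, Ee Mm nn}

E/I-1 un ·: EE|Ee
E/I-2 un ·: EE|Ee
E/II-1 ? I-1×I-2: EE|Ee|ee
E/II-2 ? ·: EE|Ee|ee
E/III-1 un II-1×II-2: EE|Ee
⇒ E over [I-1,I-2,II-1,II-2,III-1]: 33 consistent
M/I-1 ? ·: MM|Mm|mm
M/I-2 ? ·: MM|Mm|mm
M/II-1 ? I-1×I-2: MM|Mm|mm
M/II-2 ? ·: MM|Mm|mm
M/III-1 un II-1×II-2: MM|Mm
⇒ M over [I-1,I-2,II-1,II-2,III-1]: 59 consistent
N/I-1 un ·: NN|Nn
N/I-2 un ·: NN|Nn
N/II-1 ? I-1×I-2: NN|Nn|nn
N/II-2 aff ·: nn
N/III-1 ? II-1×II-2: Nn|nn
⇒ N over [I-1,I-2,II-1,II-2,III-1]: 11 consistent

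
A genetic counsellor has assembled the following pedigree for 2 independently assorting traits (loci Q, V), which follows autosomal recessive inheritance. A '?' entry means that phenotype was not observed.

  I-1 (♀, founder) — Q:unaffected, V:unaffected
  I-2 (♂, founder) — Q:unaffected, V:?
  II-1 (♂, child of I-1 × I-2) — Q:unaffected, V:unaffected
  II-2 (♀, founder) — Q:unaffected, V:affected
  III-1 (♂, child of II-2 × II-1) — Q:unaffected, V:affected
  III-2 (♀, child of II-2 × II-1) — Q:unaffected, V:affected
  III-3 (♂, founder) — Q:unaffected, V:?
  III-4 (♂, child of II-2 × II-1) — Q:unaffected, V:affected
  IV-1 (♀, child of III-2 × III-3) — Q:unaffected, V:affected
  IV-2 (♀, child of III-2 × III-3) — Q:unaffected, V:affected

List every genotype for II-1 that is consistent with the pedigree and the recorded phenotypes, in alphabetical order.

II-1 ∈ {QQ Vv, Qq Vv}

Q/I-1 un ·: QQ|Qq
Q/I-2 un ·: QQ|Qq
Q/II-1 un I-1×I-2: QQ|Qq
Q/II-2 un ·: QQ|Qq
Q/III-1 un II-2×II-1: QQ|Qq
Q/III-2 un II-2×II-1: QQ|Qq
Q/III-3 un ·: QQ|Qq
Q/III-4 un II-2×II-1: QQ|Qq
Q/IV-1 un III-2×III-3: QQ|Qq
Q/IV-2 un III-2×III-3: QQ|Qq
⇒ Q over [I-1,I-2,II-1,II-2,III-1,III-2,III-3,III-4,IV-1,IV-2]: 540 consistent
V/I-1 un ·: VV|Vv
V/I-2 ? ·: VV|Vv|vv
V/II-1 un I-1×I-2: Vv
V/II-2 aff ·: vv
V/III-1 aff II-2×II-1: vv
V/III-2 aff II-2×II-1: vv
V/III-3 ? ·: Vv|vv
V/III-4 aff II-2×II-1: vv
V/IV-1 aff III-2×III-3: vv
V/IV-2 aff III-2×III-3: vv
⇒ V over [I-1,I-2,II-1,II-2,III-1,III-2,III-3,III-4,IV-1,IV-2]: 10 consistent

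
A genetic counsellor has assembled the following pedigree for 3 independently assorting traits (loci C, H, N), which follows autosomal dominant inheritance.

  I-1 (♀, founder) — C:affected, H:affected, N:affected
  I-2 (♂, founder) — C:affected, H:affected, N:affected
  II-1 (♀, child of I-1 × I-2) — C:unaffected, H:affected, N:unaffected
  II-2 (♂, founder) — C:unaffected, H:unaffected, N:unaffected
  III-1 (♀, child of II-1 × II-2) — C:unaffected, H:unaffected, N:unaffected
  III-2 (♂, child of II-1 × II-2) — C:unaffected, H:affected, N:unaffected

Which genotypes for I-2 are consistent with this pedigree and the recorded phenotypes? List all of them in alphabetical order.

C/I-1 aff ·: Cc
C/I-2 aff ·: Cc
C/II-1 un I-1×I-2: cc
C/II-2 un ·: cc
C/III-1 un II-1×II-2: cc
C/III-2 un II-1×II-2: cc
⇒ C over [I-1,I-2,II-1,II-2,III-1,III-2]: 1 consistent
H/I-1 aff ·: Hh|HH
H/I-2 aff ·: Hh|HH
H/II-1 aff I-1×I-2: Hh
H/II-2 un ·: hh
H/III-1 un II-1×II-2: hh
H/III-2 aff II-1×II-2: Hh
⇒ H over [I-1,I-2,II-1,II-2,III-1,III-2]: 3 consistent
N/I-1 aff ·: Nn
N/I-2 aff ·: Nn
N/II-1 un I-1×I-2: nn
N/II-2 un ·: nn
N/III-1 un II-1×II-2: nn
N/III-2 un II-1×II-2: nn
⇒ N over [I-1,I-2,II-1,II-2,III-1,III-2]: 1 consistent

I-2 ∈ {Cc HH Nn, Cc Hh Nn}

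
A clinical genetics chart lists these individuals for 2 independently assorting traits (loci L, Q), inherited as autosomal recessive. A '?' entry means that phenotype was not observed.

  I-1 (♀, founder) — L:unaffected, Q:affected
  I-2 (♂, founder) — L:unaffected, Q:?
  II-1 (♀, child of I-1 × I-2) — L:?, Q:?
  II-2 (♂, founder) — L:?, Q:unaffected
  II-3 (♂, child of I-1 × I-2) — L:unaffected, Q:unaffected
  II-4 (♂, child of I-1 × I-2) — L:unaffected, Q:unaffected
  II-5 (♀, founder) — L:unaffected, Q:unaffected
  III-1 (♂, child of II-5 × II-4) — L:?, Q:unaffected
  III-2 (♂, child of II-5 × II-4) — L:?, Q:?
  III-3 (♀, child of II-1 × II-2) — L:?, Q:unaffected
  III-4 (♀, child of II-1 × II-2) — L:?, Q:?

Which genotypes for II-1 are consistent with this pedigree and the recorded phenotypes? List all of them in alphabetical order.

L/I-1 un ·: LL|Ll
L/I-2 un ·: LL|Ll
L/II-1 ? I-1×I-2: LL|Ll|ll
L/II-2 ? ·: LL|Ll|ll
L/II-3 un I-1×I-2: LL|Ll
L/II-4 un I-1×I-2: LL|Ll
L/II-5 un ·: LL|Ll
L/III-1 ? II-5×II-4: LL|Ll|ll
L/III-2 ? II-5×II-4: LL|Ll|ll
L/III-3 ? II-1×II-2: LL|Ll|ll
L/III-4 ? II-1×II-2: LL|Ll|ll
⇒ L over [I-1,I-2,II-1,II-2,II-3,II-4,II-5,III-1,III-2,III-3,III-4]: 2730 consistent
Q/I-1 aff ·: qq
Q/I-2 ? ·: QQ|Qq
Q/II-1 ? I-1×I-2: Qq|qq
Q/II-2 un ·: QQ|Qq
Q/II-3 un I-1×I-2: Qq
Q/II-4 un I-1×I-2: Qq
Q/II-5 un ·: QQ|Qq
Q/III-1 un II-5×II-4: QQ|Qq
Q/III-2 ? II-5×II-4: QQ|Qq|qq
Q/III-3 un II-1×II-2: QQ|Qq
Q/III-4 ? II-1×II-2: QQ|Qq|qq
⇒ Q over [I-1,I-2,II-1,II-2,II-3,II-4,II-5,III-1,III-2,III-3,III-4]: 230 consistent

II-1 ∈ {LL Qq, LL qq, Ll Qq, Ll qq, ll Qq, ll qq}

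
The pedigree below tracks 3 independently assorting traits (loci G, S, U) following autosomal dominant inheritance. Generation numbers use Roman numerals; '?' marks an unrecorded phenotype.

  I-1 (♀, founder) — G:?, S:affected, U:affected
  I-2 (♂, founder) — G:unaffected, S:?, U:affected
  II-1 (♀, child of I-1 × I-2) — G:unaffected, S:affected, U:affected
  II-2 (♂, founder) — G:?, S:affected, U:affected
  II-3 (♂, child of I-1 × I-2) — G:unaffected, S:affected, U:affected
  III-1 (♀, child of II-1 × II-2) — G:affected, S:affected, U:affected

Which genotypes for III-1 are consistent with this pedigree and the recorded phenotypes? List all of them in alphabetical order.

III-1 ∈ {Gg SS UU, Gg SS Uu, Gg Ss UU, Gg Ss Uu}

G/I-1 ? ·: gg|Gg
G/I-2 un ·: gg
G/II-1 un I-1×I-2: gg
G/II-2 ? ·: Gg|GG
G/II-3 un I-1×I-2: gg
G/III-1 aff II-1×II-2: Gg
⇒ G over [I-1,I-2,II-1,II-2,II-3,III-1]: 4 consistent
S/I-1 aff ·: Ss|SS
S/I-2 ? ·: ss|Ss|SS
S/II-1 aff I-1×I-2: Ss|SS
S/II-2 aff ·: Ss|SS
S/II-3 aff I-1×I-2: Ss|SS
S/III-1 aff II-1×II-2: Ss|SS
⇒ S over [I-1,I-2,II-1,II-2,II-3,III-1]: 53 consistent
U/I-1 aff ·: Uu|UU
U/I-2 aff ·: Uu|UU
U/II-1 aff I-1×I-2: Uu|UU
U/II-2 aff ·: Uu|UU
U/II-3 aff I-1×I-2: Uu|UU
U/III-1 aff II-1×II-2: Uu|UU
⇒ U over [I-1,I-2,II-1,II-2,II-3,III-1]: 45 consistent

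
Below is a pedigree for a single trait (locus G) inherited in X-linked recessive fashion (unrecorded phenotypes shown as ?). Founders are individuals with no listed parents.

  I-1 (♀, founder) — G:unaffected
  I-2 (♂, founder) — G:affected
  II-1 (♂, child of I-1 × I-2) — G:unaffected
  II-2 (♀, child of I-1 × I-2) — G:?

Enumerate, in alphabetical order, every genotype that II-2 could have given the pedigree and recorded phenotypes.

G/I-1 un ·: X^GX^G|X^GX^g
G/I-2 aff ·: X^gY
G/II-1 un I-1×I-2: X^GY
G/II-2 ? I-1×I-2: X^GX^g|X^gX^g
⇒ G over [I-1,I-2,II-1,II-2]: 3 consistent

II-2 ∈ {X^GX^g, X^gX^g}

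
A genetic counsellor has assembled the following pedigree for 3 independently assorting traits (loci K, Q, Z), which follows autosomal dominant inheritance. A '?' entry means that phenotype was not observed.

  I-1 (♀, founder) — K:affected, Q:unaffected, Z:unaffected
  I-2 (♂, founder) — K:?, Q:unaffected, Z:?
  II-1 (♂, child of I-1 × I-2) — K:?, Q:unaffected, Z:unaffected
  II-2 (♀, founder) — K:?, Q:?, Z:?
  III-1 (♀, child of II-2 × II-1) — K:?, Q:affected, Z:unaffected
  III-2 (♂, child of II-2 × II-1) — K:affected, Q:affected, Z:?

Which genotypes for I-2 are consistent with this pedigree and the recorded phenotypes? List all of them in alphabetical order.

I-2 ∈ {KK qq Zz, KK qq zz, Kk qq Zz, Kk qq zz, kk qq Zz, kk qq zz}

K/I-1 aff ·: Kk|KK
K/I-2 ? ·: kk|Kk|KK
K/II-1 ? I-1×I-2: kk|Kk|KK
K/II-2 ? ·: kk|Kk|KK
K/III-1 ? II-2×II-1: kk|Kk|KK
K/III-2 aff II-2×II-1: Kk|KK
⇒ K over [I-1,I-2,II-1,II-2,III-1,III-2]: 90 consistent
Q/I-1 un ·: qq
Q/I-2 un ·: qq
Q/II-1 un I-1×I-2: qq
Q/II-2 ? ·: Qq|QQ
Q/III-1 aff II-2×II-1: Qq
Q/III-2 aff II-2×II-1: Qq
⇒ Q over [I-1,I-2,II-1,II-2,III-1,III-2]: 2 consistent
Z/I-1 un ·: zz
Z/I-2 ? ·: zz|Zz
Z/II-1 un I-1×I-2: zz
Z/II-2 ? ·: zz|Zz
Z/III-1 un II-2×II-1: zz
Z/III-2 ? II-2×II-1: zz|Zz
⇒ Z over [I-1,I-2,II-1,II-2,III-1,III-2]: 6 consistent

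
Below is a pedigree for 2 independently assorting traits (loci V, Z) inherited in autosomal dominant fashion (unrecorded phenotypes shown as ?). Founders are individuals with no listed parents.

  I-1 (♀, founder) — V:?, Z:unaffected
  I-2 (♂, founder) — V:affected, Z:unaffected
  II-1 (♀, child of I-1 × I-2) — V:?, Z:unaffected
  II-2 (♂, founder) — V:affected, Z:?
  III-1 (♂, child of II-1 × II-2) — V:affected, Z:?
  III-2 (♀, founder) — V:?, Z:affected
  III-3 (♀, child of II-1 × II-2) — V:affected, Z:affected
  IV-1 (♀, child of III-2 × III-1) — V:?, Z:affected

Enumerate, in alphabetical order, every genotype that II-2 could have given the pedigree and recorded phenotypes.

V/I-1 ? ·: vv|Vv|VV
V/I-2 aff ·: Vv|VV
V/II-1 ? I-1×I-2: vv|Vv|VV
V/II-2 aff ·: Vv|VV
V/III-1 aff II-1×II-2: Vv|VV
V/III-2 ? ·: vv|Vv|VV
V/III-3 aff II-1×II-2: Vv|VV
V/IV-1 ? III-2×III-1: vv|Vv|VV
⇒ V over [I-1,I-2,II-1,II-2,III-1,III-2,III-3,IV-1]: 352 consistent
Z/I-1 un ·: zz
Z/I-2 un ·: zz
Z/II-1 un I-1×I-2: zz
Z/II-2 ? ·: Zz|ZZ
Z/III-1 ? II-1×II-2: zz|Zz
Z/III-2 aff ·: Zz|ZZ
Z/III-3 aff II-1×II-2: Zz
Z/IV-1 aff III-2×III-1: Zz|ZZ
⇒ Z over [I-1,I-2,II-1,II-2,III-1,III-2,III-3,IV-1]: 10 consistent

II-2 ∈ {VV ZZ, VV Zz, Vv ZZ, Vv Zz}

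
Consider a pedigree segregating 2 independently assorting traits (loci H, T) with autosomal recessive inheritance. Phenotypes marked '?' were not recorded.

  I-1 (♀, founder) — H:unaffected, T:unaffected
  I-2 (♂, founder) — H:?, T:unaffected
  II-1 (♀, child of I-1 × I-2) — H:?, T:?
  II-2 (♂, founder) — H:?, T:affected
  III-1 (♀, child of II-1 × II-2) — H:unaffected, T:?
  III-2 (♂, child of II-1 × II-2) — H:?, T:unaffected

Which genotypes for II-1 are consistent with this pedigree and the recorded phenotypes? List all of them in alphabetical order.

H/I-1 un ·: HH|Hh
H/I-2 ? ·: HH|Hh|hh
H/II-1 ? I-1×I-2: HH|Hh|hh
H/II-2 ? ·: HH|Hh|hh
H/III-1 un II-1×II-2: HH|Hh
H/III-2 ? II-1×II-2: HH|Hh|hh
⇒ H over [I-1,I-2,II-1,II-2,III-1,III-2]: 90 consistent
T/I-1 un ·: TT|Tt
T/I-2 un ·: TT|Tt
T/II-1 ? I-1×I-2: TT|Tt
T/II-2 aff ·: tt
T/III-1 ? II-1×II-2: Tt|tt
T/III-2 un II-1×II-2: Tt
⇒ T over [I-1,I-2,II-1,II-2,III-1,III-2]: 10 consistent

II-1 ∈ {HH TT, HH Tt, Hh TT, Hh Tt, hh TT, hh Tt}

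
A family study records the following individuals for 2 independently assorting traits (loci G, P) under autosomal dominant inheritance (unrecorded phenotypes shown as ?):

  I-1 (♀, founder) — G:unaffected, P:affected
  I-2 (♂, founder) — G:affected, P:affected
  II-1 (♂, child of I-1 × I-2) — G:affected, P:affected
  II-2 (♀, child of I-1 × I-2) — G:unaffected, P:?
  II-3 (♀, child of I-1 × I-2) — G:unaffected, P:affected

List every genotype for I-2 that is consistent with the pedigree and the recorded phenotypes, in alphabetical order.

G/I-1 un ·: gg
G/I-2 aff ·: Gg
G/II-1 aff I-1×I-2: Gg
G/II-2 un I-1×I-2: gg
G/II-3 un I-1×I-2: gg
⇒ G over [I-1,I-2,II-1,II-2,II-3]: 1 consistent
P/I-1 aff ·: Pp|PP
P/I-2 aff ·: Pp|PP
P/II-1 aff I-1×I-2: Pp|PP
P/II-2 ? I-1×I-2: pp|Pp|PP
P/II-3 aff I-1×I-2: Pp|PP
⇒ P over [I-1,I-2,II-1,II-2,II-3]: 29 consistent

I-2 ∈ {Gg PP, Gg Pp}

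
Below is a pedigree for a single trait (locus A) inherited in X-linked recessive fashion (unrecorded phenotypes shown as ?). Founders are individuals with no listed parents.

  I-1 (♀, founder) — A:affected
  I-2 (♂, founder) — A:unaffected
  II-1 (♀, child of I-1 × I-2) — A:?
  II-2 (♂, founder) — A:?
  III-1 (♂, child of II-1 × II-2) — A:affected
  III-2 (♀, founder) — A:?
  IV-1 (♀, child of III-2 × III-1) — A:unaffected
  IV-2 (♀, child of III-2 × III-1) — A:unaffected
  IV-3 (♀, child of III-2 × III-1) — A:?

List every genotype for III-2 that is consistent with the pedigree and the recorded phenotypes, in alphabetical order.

III-2 ∈ {X^AX^A, X^AX^a}

A/I-1 aff ·: X^aX^a
A/I-2 un ·: X^AY
A/II-1 ? I-1×I-2: X^AX^a
A/II-2 ? ·: X^AY|X^aY
A/III-1 aff II-1×II-2: X^aY
A/III-2 ? ·: X^AX^A|X^AX^a
A/IV-1 un III-2×III-1: X^AX^a
A/IV-2 un III-2×III-1: X^AX^a
A/IV-3 ? III-2×III-1: X^AX^a|X^aX^a
⇒ A over [I-1,I-2,II-1,II-2,III-1,III-2,IV-1,IV-2,IV-3]: 6 consistent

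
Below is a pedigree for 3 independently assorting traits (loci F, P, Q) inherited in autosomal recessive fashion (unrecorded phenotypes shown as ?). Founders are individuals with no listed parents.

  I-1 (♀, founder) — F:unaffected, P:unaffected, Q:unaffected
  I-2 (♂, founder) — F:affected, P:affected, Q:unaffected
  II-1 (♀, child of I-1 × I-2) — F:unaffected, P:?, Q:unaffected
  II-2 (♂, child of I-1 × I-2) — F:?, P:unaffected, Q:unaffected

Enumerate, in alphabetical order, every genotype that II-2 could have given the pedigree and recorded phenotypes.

F/I-1 un ·: FF|Ff
F/I-2 aff ·: ff
F/II-1 un I-1×I-2: Ff
F/II-2 ? I-1×I-2: Ff|ff
⇒ F over [I-1,I-2,II-1,II-2]: 3 consistent
P/I-1 un ·: PP|Pp
P/I-2 aff ·: pp
P/II-1 ? I-1×I-2: Pp|pp
P/II-2 un I-1×I-2: Pp
⇒ P over [I-1,I-2,II-1,II-2]: 3 consistent
Q/I-1 un ·: QQ|Qq
Q/I-2 un ·: QQ|Qq
Q/II-1 un I-1×I-2: QQ|Qq
Q/II-2 un I-1×I-2: QQ|Qq
⇒ Q over [I-1,I-2,II-1,II-2]: 13 consistent

II-2 ∈ {Ff Pp QQ, Ff Pp Qq, ff Pp QQ, ff Pp Qq}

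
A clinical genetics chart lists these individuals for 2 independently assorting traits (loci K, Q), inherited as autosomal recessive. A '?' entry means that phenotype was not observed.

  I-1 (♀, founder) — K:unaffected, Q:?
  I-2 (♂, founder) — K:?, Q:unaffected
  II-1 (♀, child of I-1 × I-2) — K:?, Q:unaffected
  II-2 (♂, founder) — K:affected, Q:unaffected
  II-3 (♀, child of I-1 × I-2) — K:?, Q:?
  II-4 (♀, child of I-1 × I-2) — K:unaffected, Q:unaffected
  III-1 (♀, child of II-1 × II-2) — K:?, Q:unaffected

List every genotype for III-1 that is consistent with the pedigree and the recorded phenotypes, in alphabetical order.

K/I-1 un ·: KK|Kk
K/I-2 ? ·: KK|Kk|kk
K/II-1 ? I-1×I-2: KK|Kk|kk
K/II-2 aff ·: kk
K/II-3 ? I-1×I-2: KK|Kk|kk
K/II-4 un I-1×I-2: KK|Kk
K/III-1 ? II-1×II-2: Kk|kk
⇒ K over [I-1,I-2,II-1,II-2,II-3,II-4,III-1]: 57 consistent
Q/I-1 ? ·: QQ|Qq|qq
Q/I-2 un ·: QQ|Qq
Q/II-1 un I-1×I-2: QQ|Qq
Q/II-2 un ·: QQ|Qq
Q/II-3 ? I-1×I-2: QQ|Qq|qq
Q/II-4 un I-1×I-2: QQ|Qq
Q/III-1 un II-1×II-2: QQ|Qq
⇒ Q over [I-1,I-2,II-1,II-2,II-3,II-4,III-1]: 113 consistent

III-1 ∈ {Kk QQ, Kk Qq, kk QQ, kk Qq}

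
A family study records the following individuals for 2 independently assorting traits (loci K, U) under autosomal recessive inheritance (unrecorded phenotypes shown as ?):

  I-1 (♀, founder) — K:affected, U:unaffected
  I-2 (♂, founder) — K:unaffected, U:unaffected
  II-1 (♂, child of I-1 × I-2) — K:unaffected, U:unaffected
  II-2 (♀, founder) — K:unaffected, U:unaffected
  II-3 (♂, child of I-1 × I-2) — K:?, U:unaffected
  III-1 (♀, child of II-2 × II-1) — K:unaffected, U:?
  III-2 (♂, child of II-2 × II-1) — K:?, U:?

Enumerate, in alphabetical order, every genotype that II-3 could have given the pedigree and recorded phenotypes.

K/I-1 aff ·: kk
K/I-2 un ·: KK|Kk
K/II-1 un I-1×I-2: Kk
K/II-2 un ·: KK|Kk
K/II-3 ? I-1×I-2: Kk|kk
K/III-1 un II-2×II-1: KK|Kk
K/III-2 ? II-2×II-1: KK|Kk|kk
⇒ K over [I-1,I-2,II-1,II-2,II-3,III-1,III-2]: 30 consistent
U/I-1 un ·: UU|Uu
U/I-2 un ·: UU|Uu
U/II-1 un I-1×I-2: UU|Uu
U/II-2 un ·: UU|Uu
U/II-3 un I-1×I-2: UU|Uu
U/III-1 ? II-2×II-1: UU|Uu|uu
U/III-2 ? II-2×II-1: UU|Uu|uu
⇒ U over [I-1,I-2,II-1,II-2,II-3,III-1,III-2]: 113 consistent

II-3 ∈ {Kk UU, Kk Uu, kk UU, kk Uu}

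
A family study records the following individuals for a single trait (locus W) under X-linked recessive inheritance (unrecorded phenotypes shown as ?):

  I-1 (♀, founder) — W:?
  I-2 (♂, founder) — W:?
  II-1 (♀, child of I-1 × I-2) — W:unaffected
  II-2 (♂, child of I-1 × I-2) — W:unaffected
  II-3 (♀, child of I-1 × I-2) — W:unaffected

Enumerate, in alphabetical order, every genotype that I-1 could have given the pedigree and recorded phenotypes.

I-1 ∈ {X^WX^W, X^WX^w}

W/I-1 ? ·: X^WX^W|X^WX^w
W/I-2 ? ·: X^WY|X^wY
W/II-1 un I-1×I-2: X^WX^W|X^WX^w
W/II-2 un I-1×I-2: X^WY
W/II-3 un I-1×I-2: X^WX^W|X^WX^w
⇒ W over [I-1,I-2,II-1,II-2,II-3]: 7 consistent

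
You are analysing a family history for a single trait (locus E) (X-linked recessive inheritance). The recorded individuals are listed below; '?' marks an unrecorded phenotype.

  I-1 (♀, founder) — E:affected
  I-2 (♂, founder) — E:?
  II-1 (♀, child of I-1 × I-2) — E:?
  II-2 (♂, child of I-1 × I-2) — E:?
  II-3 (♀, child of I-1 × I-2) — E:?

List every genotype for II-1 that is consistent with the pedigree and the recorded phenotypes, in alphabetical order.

II-1 ∈ {X^EX^e, X^eX^e}

E/I-1 aff ·: X^eX^e
E/I-2 ? ·: X^EY|X^eY
E/II-1 ? I-1×I-2: X^EX^e|X^eX^e
E/II-2 ? I-1×I-2: X^eY
E/II-3 ? I-1×I-2: X^EX^e|X^eX^e
⇒ E over [I-1,I-2,II-1,II-2,II-3]: 2 consistent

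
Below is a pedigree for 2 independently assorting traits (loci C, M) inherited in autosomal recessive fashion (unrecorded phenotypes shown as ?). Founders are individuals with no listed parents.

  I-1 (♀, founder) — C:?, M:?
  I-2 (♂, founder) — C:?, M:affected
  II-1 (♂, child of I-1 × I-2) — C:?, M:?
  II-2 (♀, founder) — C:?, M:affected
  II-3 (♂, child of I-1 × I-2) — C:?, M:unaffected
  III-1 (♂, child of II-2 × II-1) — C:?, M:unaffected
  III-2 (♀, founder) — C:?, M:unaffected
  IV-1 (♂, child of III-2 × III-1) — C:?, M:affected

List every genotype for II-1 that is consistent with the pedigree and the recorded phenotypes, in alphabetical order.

C/I-1 ? ·: CC|Cc|cc
C/I-2 ? ·: CC|Cc|cc
C/II-1 ? I-1×I-2: CC|Cc|cc
C/II-2 ? ·: CC|Cc|cc
C/II-3 ? I-1×I-2: CC|Cc|cc
C/III-1 ? II-2×II-1: CC|Cc|cc
C/III-2 ? ·: CC|Cc|cc
C/IV-1 ? III-2×III-1: CC|Cc|cc
⇒ C over [I-1,I-2,II-1,II-2,II-3,III-1,III-2,IV-1]: 833 consistent
M/I-1 ? ·: MM|Mm
M/I-2 aff ·: mm
M/II-1 ? I-1×I-2: Mm
M/II-2 aff ·: mm
M/II-3 un I-1×I-2: Mm
M/III-1 un II-2×II-1: Mm
M/III-2 un ·: Mm
M/IV-1 aff III-2×III-1: mm
⇒ M over [I-1,I-2,II-1,II-2,II-3,III-1,III-2,IV-1]: 2 consistent

II-1 ∈ {CC Mm, Cc Mm, cc Mm}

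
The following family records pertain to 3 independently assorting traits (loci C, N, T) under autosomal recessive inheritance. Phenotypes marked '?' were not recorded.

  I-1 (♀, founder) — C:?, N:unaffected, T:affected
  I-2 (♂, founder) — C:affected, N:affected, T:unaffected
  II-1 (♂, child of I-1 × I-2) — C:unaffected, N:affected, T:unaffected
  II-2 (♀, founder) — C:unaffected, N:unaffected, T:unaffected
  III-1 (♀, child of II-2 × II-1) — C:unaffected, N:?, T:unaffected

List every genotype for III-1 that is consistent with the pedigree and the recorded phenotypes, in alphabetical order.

C/I-1 ? ·: CC|Cc
C/I-2 aff ·: cc
C/II-1 un I-1×I-2: Cc
C/II-2 un ·: CC|Cc
C/III-1 un II-2×II-1: CC|Cc
⇒ C over [I-1,I-2,II-1,II-2,III-1]: 8 consistent
N/I-1 un ·: Nn
N/I-2 aff ·: nn
N/II-1 aff I-1×I-2: nn
N/II-2 un ·: NN|Nn
N/III-1 ? II-2×II-1: Nn|nn
⇒ N over [I-1,I-2,II-1,II-2,III-1]: 3 consistent
T/I-1 aff ·: tt
T/I-2 un ·: TT|Tt
T/II-1 un I-1×I-2: Tt
T/II-2 un ·: TT|Tt
T/III-1 un II-2×II-1: TT|Tt
⇒ T over [I-1,I-2,II-1,II-2,III-1]: 8 consistent

III-1 ∈ {CC Nn TT, CC Nn Tt, CC nn TT, CC nn Tt, Cc Nn TT, Cc Nn Tt, Cc nn TT, Cc nn Tt}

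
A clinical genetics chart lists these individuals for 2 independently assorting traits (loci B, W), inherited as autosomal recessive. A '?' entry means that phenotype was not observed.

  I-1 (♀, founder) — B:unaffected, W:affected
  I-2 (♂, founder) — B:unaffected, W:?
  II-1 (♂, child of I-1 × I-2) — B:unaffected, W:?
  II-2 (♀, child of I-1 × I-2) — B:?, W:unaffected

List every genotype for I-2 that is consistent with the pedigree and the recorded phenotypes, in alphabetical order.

I-2 ∈ {BB WW, BB Ww, Bb WW, Bb Ww}

B/I-1 un ·: BB|Bb
B/I-2 un ·: BB|Bb
B/II-1 un I-1×I-2: BB|Bb
B/II-2 ? I-1×I-2: BB|Bb|bb
⇒ B over [I-1,I-2,II-1,II-2]: 15 consistent
W/I-1 aff ·: ww
W/I-2 ? ·: WW|Ww
W/II-1 ? I-1×I-2: Ww|ww
W/II-2 un I-1×I-2: Ww
⇒ W over [I-1,I-2,II-1,II-2]: 3 consistent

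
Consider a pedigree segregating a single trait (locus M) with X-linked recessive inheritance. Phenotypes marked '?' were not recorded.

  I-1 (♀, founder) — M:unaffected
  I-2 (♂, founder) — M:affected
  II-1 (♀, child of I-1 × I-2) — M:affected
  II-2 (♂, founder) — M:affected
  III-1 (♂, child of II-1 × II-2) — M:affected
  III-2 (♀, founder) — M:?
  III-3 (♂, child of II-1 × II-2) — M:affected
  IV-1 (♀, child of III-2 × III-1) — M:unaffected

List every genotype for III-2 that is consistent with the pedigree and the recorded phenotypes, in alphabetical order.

M/I-1 un ·: X^MX^m
M/I-2 aff ·: X^mY
M/II-1 aff I-1×I-2: X^mX^m
M/II-2 aff ·: X^mY
M/III-1 aff II-1×II-2: X^mY
M/III-2 ? ·: X^MX^M|X^MX^m
M/III-3 aff II-1×II-2: X^mY
M/IV-1 un III-2×III-1: X^MX^m
⇒ M over [I-1,I-2,II-1,II-2,III-1,III-2,III-3,IV-1]: 2 consistent

III-2 ∈ {X^MX^M, X^MX^m}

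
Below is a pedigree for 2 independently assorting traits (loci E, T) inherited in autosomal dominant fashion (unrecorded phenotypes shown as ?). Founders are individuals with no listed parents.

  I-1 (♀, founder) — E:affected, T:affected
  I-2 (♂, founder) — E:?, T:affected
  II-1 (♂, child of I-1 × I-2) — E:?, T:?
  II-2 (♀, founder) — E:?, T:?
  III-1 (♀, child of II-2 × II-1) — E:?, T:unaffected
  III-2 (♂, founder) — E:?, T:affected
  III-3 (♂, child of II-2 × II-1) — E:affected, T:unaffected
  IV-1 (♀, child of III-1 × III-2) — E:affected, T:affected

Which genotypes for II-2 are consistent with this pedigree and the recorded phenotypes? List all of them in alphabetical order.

E/I-1 aff ·: Ee|EE
E/I-2 ? ·: ee|Ee|EE
E/II-1 ? I-1×I-2: ee|Ee|EE
E/II-2 ? ·: ee|Ee|EE
E/III-1 ? II-2×II-1: ee|Ee|EE
E/III-2 ? ·: ee|Ee|EE
E/III-3 aff II-2×II-1: Ee|EE
E/IV-1 aff III-1×III-2: Ee|EE
⇒ E over [I-1,I-2,II-1,II-2,III-1,III-2,III-3,IV-1]: 367 consistent
T/I-1 aff ·: Tt|TT
T/I-2 aff ·: Tt|TT
T/II-1 ? I-1×I-2: tt|Tt
T/II-2 ? ·: tt|Tt
T/III-1 un II-2×II-1: tt
T/III-2 aff ·: Tt|TT
T/III-3 un II-2×II-1: tt
T/IV-1 aff III-1×III-2: Tt
⇒ T over [I-1,I-2,II-1,II-2,III-1,III-2,III-3,IV-1]: 16 consistent

II-2 ∈ {EE Tt, EE tt, Ee Tt, Ee tt, ee Tt, ee tt}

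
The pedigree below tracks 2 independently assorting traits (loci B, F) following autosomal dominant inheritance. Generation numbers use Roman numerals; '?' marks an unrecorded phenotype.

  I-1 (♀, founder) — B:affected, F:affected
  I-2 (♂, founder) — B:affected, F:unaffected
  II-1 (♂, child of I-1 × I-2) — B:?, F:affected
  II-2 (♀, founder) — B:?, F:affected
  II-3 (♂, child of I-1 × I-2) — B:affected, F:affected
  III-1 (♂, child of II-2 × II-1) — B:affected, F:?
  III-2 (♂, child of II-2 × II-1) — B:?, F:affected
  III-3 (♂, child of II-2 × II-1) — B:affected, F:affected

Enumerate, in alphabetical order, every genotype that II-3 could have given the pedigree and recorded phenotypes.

B/I-1 aff ·: Bb|BB
B/I-2 aff ·: Bb|BB
B/II-1 ? I-1×I-2: bb|Bb|BB
B/II-2 ? ·: bb|Bb|BB
B/II-3 aff I-1×I-2: Bb|BB
B/III-1 aff II-2×II-1: Bb|BB
B/III-2 ? II-2×II-1: bb|Bb|BB
B/III-3 aff II-2×II-1: Bb|BB
⇒ B over [I-1,I-2,II-1,II-2,II-3,III-1,III-2,III-3]: 208 consistent
F/I-1 aff ·: Ff|FF
F/I-2 un ·: ff
F/II-1 aff I-1×I-2: Ff
F/II-2 aff ·: Ff|FF
F/II-3 aff I-1×I-2: Ff
F/III-1 ? II-2×II-1: ff|Ff|FF
F/III-2 aff II-2×II-1: Ff|FF
F/III-3 aff II-2×II-1: Ff|FF
⇒ F over [I-1,I-2,II-1,II-2,II-3,III-1,III-2,III-3]: 40 consistent

II-3 ∈ {BB Ff, Bb Ff}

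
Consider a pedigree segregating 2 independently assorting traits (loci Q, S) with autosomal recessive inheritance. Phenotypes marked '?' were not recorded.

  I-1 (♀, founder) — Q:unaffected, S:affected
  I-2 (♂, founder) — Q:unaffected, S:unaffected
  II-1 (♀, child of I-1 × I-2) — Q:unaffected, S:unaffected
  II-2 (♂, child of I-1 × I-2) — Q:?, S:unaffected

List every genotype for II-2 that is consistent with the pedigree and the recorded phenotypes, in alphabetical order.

Q/I-1 un ·: QQ|Qq
Q/I-2 un ·: QQ|Qq
Q/II-1 un I-1×I-2: QQ|Qq
Q/II-2 ? I-1×I-2: QQ|Qq|qq
⇒ Q over [I-1,I-2,II-1,II-2]: 15 consistent
S/I-1 aff ·: ss
S/I-2 un ·: SS|Ss
S/II-1 un I-1×I-2: Ss
S/II-2 un I-1×I-2: Ss
⇒ S over [I-1,I-2,II-1,II-2]: 2 consistent

II-2 ∈ {QQ Ss, Qq Ss, qq Ss}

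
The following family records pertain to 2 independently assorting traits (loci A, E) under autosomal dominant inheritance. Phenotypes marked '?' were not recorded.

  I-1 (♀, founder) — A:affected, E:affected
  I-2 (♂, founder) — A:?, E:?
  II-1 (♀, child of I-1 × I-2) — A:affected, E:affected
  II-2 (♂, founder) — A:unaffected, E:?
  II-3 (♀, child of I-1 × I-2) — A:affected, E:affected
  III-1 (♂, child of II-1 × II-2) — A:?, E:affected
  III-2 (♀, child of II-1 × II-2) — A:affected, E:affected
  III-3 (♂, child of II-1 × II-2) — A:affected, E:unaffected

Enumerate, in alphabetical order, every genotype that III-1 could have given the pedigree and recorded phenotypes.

III-1 ∈ {Aa EE, Aa Ee, aa EE, aa Ee}

A/I-1 aff ·: Aa|AA
A/I-2 ? ·: aa|Aa|AA
A/II-1 aff I-1×I-2: Aa|AA
A/II-2 un ·: aa
A/II-3 aff I-1×I-2: Aa|AA
A/III-1 ? II-1×II-2: aa|Aa
A/III-2 aff II-1×II-2: Aa
A/III-3 aff II-1×II-2: Aa
⇒ A over [I-1,I-2,II-1,II-2,II-3,III-1,III-2,III-3]: 23 consistent
E/I-1 aff ·: Ee|EE
E/I-2 ? ·: ee|Ee|EE
E/II-1 aff I-1×I-2: Ee
E/II-2 ? ·: ee|Ee
E/II-3 aff I-1×I-2: Ee|EE
E/III-1 aff II-1×II-2: Ee|EE
E/III-2 aff II-1×II-2: Ee|EE
E/III-3 un II-1×II-2: ee
⇒ E over [I-1,I-2,II-1,II-2,II-3,III-1,III-2,III-3]: 40 consistent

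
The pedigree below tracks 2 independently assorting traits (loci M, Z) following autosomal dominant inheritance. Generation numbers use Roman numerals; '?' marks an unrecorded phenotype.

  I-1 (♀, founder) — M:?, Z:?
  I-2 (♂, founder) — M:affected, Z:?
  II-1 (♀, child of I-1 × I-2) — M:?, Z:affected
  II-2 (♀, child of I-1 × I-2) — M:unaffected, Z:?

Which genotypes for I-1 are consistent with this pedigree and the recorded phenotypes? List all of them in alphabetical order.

I-1 ∈ {Mm ZZ, Mm Zz, Mm zz, mm ZZ, mm Zz, mm zz}

M/I-1 ? ·: mm|Mm
M/I-2 aff ·: Mm
M/II-1 ? I-1×I-2: mm|Mm|MM
M/II-2 un I-1×I-2: mm
⇒ M over [I-1,I-2,II-1,II-2]: 5 consistent
Z/I-1 ? ·: zz|Zz|ZZ
Z/I-2 ? ·: zz|Zz|ZZ
Z/II-1 aff I-1×I-2: Zz|ZZ
Z/II-2 ? I-1×I-2: zz|Zz|ZZ
⇒ Z over [I-1,I-2,II-1,II-2]: 21 consistent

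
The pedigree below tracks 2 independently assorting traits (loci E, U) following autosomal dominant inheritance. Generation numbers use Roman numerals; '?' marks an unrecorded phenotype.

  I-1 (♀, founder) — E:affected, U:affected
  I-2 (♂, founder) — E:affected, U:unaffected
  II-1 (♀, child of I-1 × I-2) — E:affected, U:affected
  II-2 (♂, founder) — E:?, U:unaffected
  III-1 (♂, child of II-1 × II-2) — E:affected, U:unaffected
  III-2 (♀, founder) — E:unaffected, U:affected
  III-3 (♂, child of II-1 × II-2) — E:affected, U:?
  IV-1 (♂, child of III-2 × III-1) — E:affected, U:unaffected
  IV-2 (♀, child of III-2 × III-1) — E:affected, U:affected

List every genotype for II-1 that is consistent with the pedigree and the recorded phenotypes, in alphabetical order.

II-1 ∈ {EE Uu, Ee Uu}

E/I-1 aff ·: Ee|EE
E/I-2 aff ·: Ee|EE
E/II-1 aff I-1×I-2: Ee|EE
E/II-2 ? ·: ee|Ee|EE
E/III-1 aff II-1×II-2: Ee|EE
E/III-2 un ·: ee
E/III-3 aff II-1×II-2: Ee|EE
E/IV-1 aff III-2×III-1: Ee
E/IV-2 aff III-2×III-1: Ee
⇒ E over [I-1,I-2,II-1,II-2,III-1,III-2,III-3,IV-1,IV-2]: 51 consistent
U/I-1 aff ·: Uu|UU
U/I-2 un ·: uu
U/II-1 aff I-1×I-2: Uu
U/II-2 un ·: uu
U/III-1 un II-1×II-2: uu
U/III-2 aff ·: Uu
U/III-3 ? II-1×II-2: uu|Uu
U/IV-1 un III-2×III-1: uu
U/IV-2 aff III-2×III-1: Uu
⇒ U over [I-1,I-2,II-1,II-2,III-1,III-2,III-3,IV-1,IV-2]: 4 consistent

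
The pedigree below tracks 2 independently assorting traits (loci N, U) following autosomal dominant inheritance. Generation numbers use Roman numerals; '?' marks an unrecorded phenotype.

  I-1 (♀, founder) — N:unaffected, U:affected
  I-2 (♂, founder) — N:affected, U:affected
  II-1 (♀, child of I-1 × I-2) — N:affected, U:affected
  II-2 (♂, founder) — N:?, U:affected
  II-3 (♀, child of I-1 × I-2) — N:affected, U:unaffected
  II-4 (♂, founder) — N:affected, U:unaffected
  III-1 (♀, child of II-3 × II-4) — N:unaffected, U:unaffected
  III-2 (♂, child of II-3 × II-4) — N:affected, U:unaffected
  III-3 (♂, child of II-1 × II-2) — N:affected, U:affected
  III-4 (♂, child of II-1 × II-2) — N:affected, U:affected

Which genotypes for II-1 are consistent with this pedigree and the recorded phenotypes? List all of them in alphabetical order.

II-1 ∈ {Nn UU, Nn Uu}

N/I-1 un ·: nn
N/I-2 aff ·: Nn|NN
N/II-1 aff I-1×I-2: Nn
N/II-2 ? ·: nn|Nn|NN
N/II-3 aff I-1×I-2: Nn
N/II-4 aff ·: Nn
N/III-1 un II-3×II-4: nn
N/III-2 aff II-3×II-4: Nn|NN
N/III-3 aff II-1×II-2: Nn|NN
N/III-4 aff II-1×II-2: Nn|NN
⇒ N over [I-1,I-2,II-1,II-2,II-3,II-4,III-1,III-2,III-3,III-4]: 36 consistent
U/I-1 aff ·: Uu
U/I-2 aff ·: Uu
U/II-1 aff I-1×I-2: Uu|UU
U/II-2 aff ·: Uu|UU
U/II-3 un I-1×I-2: uu
U/II-4 un ·: uu
U/III-1 un II-3×II-4: uu
U/III-2 un II-3×II-4: uu
U/III-3 aff II-1×II-2: Uu|UU
U/III-4 aff II-1×II-2: Uu|UU
⇒ U over [I-1,I-2,II-1,II-2,II-3,II-4,III-1,III-2,III-3,III-4]: 13 consistent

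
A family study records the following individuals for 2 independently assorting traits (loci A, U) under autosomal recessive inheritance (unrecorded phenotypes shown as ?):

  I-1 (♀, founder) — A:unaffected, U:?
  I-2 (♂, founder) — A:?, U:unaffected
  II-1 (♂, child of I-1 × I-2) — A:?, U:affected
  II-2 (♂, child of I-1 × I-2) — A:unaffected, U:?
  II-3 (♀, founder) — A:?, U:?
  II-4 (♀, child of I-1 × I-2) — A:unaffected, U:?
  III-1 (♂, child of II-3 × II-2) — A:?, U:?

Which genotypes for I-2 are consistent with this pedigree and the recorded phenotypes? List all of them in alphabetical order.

A/I-1 un ·: AA|Aa
A/I-2 ? ·: AA|Aa|aa
A/II-1 ? I-1×I-2: AA|Aa|aa
A/II-2 un I-1×I-2: AA|Aa
A/II-3 ? ·: AA|Aa|aa
A/II-4 un I-1×I-2: AA|Aa
A/III-1 ? II-3×II-2: AA|Aa|aa
⇒ A over [I-1,I-2,II-1,II-2,II-3,II-4,III-1]: 179 consistent
U/I-1 ? ·: Uu|uu
U/I-2 un ·: Uu
U/II-1 aff I-1×I-2: uu
U/II-2 ? I-1×I-2: UU|Uu|uu
U/II-3 ? ·: UU|Uu|uu
U/II-4 ? I-1×I-2: UU|Uu|uu
U/III-1 ? II-3×II-2: UU|Uu|uu
⇒ U over [I-1,I-2,II-1,II-2,II-3,II-4,III-1]: 67 consistent

I-2 ∈ {AA Uu, Aa Uu, aa Uu}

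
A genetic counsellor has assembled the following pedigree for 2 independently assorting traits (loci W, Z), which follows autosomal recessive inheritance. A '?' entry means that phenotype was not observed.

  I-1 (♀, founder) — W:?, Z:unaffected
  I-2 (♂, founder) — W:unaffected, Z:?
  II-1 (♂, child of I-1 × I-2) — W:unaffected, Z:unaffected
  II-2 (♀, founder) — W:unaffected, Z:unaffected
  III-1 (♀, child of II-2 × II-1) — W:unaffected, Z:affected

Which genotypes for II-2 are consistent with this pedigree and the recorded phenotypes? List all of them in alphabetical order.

II-2 ∈ {WW Zz, Ww Zz}

W/I-1 ? ·: WW|Ww|ww
W/I-2 un ·: WW|Ww
W/II-1 un I-1×I-2: WW|Ww
W/II-2 un ·: WW|Ww
W/III-1 un II-2×II-1: WW|Ww
⇒ W over [I-1,I-2,II-1,II-2,III-1]: 32 consistent
Z/I-1 un ·: ZZ|Zz
Z/I-2 ? ·: ZZ|Zz|zz
Z/II-1 un I-1×I-2: Zz
Z/II-2 un ·: Zz
Z/III-1 aff II-2×II-1: zz
⇒ Z over [I-1,I-2,II-1,II-2,III-1]: 5 consistent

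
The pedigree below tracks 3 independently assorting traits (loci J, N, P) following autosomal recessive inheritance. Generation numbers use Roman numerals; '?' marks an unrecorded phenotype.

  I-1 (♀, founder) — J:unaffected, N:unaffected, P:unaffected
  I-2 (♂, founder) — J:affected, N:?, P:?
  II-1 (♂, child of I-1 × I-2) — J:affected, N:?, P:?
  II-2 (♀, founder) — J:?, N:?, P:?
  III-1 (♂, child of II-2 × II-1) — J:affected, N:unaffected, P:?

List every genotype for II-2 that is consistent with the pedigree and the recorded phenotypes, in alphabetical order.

II-2 ∈ {Jj NN PP, Jj NN Pp, Jj NN pp, Jj Nn PP, Jj Nn Pp, Jj Nn pp, Jj nn PP, Jj nn Pp, Jj nn pp, jj NN PP, jj NN Pp, jj NN pp, jj Nn PP, jj Nn Pp, jj Nn pp, jj nn PP, jj nn Pp, jj nn pp}

J/I-1 un ·: Jj
J/I-2 aff ·: jj
J/II-1 aff I-1×I-2: jj
J/II-2 ? ·: Jj|jj
J/III-1 aff II-2×II-1: jj
⇒ J over [I-1,I-2,II-1,II-2,III-1]: 2 consistent
N/I-1 un ·: NN|Nn
N/I-2 ? ·: NN|Nn|nn
N/II-1 ? I-1×I-2: NN|Nn|nn
N/II-2 ? ·: NN|Nn|nn
N/III-1 un II-2×II-1: NN|Nn
⇒ N over [I-1,I-2,II-1,II-2,III-1]: 45 consistent
P/I-1 un ·: PP|Pp
P/I-2 ? ·: PP|Pp|pp
P/II-1 ? I-1×I-2: PP|Pp|pp
P/II-2 ? ·: PP|Pp|pp
P/III-1 ? II-2×II-1: PP|Pp|pp
⇒ P over [I-1,I-2,II-1,II-2,III-1]: 59 consistent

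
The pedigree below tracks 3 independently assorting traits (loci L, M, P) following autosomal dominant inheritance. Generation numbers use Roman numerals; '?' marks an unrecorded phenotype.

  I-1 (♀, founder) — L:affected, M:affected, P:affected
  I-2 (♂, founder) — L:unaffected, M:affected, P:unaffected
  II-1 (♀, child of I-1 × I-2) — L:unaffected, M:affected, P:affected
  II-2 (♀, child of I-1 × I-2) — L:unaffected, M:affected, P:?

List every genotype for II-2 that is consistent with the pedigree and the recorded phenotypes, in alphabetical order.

II-2 ∈ {ll MM Pp, ll MM pp, ll Mm Pp, ll Mm pp}

L/I-1 aff ·: Ll
L/I-2 un ·: ll
L/II-1 un I-1×I-2: ll
L/II-2 un I-1×I-2: ll
⇒ L over [I-1,I-2,II-1,II-2]: 1 consistent
M/I-1 aff ·: Mm|MM
M/I-2 aff ·: Mm|MM
M/II-1 aff I-1×I-2: Mm|MM
M/II-2 aff I-1×I-2: Mm|MM
⇒ M over [I-1,I-2,II-1,II-2]: 13 consistent
P/I-1 aff ·: Pp|PP
P/I-2 un ·: pp
P/II-1 aff I-1×I-2: Pp
P/II-2 ? I-1×I-2: pp|Pp
⇒ P over [I-1,I-2,II-1,II-2]: 3 consistent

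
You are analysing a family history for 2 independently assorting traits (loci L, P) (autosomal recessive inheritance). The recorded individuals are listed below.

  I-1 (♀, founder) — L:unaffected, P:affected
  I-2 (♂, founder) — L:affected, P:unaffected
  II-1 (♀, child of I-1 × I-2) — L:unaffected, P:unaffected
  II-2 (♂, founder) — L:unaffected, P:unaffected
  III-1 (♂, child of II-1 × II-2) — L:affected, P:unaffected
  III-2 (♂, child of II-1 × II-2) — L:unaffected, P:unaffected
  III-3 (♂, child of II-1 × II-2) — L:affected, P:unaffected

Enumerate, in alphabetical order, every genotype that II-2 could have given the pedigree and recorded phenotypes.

L/I-1 un ·: LL|Ll
L/I-2 aff ·: ll
L/II-1 un I-1×I-2: Ll
L/II-2 un ·: Ll
L/III-1 aff II-1×II-2: ll
L/III-2 un II-1×II-2: LL|Ll
L/III-3 aff II-1×II-2: ll
⇒ L over [I-1,I-2,II-1,II-2,III-1,III-2,III-3]: 4 consistent
P/I-1 aff ·: pp
P/I-2 un ·: PP|Pp
P/II-1 un I-1×I-2: Pp
P/II-2 un ·: PP|Pp
P/III-1 un II-1×II-2: PP|Pp
P/III-2 un II-1×II-2: PP|Pp
P/III-3 un II-1×II-2: PP|Pp
⇒ P over [I-1,I-2,II-1,II-2,III-1,III-2,III-3]: 32 consistent

II-2 ∈ {Ll PP, Ll Pp}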